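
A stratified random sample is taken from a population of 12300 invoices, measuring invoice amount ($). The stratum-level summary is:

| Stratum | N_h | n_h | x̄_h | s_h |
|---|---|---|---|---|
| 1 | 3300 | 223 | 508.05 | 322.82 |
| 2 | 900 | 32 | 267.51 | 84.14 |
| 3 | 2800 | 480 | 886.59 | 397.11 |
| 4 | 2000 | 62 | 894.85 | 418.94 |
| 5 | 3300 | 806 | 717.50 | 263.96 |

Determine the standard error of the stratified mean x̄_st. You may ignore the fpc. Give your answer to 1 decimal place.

V̂(x̄_st) = Σ W_h² s_h²/n_h, with W_h = N_h/N and N = 12300:
  stratum 1: (3300/12300)²·322.82²/223 = 33.6383
  stratum 2: (900/12300)²·84.14²/32 = 1.18449
  stratum 3: (2800/12300)²·397.11²/480 = 17.025
  stratum 4: (2000/12300)²·418.94²/62 = 74.8448
  stratum 5: (3300/12300)²·263.96²/806 = 6.22241
V̂(x̄_st) = 132.915
SE(x̄_st) = √132.915 = 11.5289

SE(x̄_st) ≈ 11.5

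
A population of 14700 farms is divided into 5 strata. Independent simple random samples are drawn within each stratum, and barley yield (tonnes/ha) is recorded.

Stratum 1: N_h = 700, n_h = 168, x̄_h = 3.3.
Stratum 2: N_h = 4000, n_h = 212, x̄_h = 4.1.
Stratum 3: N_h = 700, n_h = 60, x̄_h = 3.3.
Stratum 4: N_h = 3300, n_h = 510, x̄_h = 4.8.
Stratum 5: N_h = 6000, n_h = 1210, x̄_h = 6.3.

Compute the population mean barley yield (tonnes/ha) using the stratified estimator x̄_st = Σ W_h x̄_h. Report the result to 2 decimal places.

x̄_st ≈ 5.08

N = Σ N_h = 14700. Stratum weights W_h = N_h/N.
x̄_st = (700·3.3 + 4000·4.1 + 700·3.3 + 3300·4.8 + 6000·6.3) / 14700 = 5.0789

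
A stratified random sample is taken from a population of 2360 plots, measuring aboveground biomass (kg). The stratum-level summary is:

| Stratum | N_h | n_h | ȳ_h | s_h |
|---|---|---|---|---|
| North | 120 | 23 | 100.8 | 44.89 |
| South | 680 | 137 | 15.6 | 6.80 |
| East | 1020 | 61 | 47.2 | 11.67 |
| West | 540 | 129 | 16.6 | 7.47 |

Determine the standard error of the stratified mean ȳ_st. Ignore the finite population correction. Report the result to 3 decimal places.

V̂(ȳ_st) = Σ W_h² s_h²/n_h, with W_h = N_h/N and N = 2360:
  stratum North: (120/2360)²·44.89²/23 = 0.226522
  stratum South: (680/2360)²·6.80²/137 = 0.0280215
  stratum East: (1020/2360)²·11.67²/61 = 0.41705
  stratum West: (540/2360)²·7.47²/129 = 0.0226472
V̂(ȳ_st) = 0.694241
SE(ȳ_st) = √0.694241 = 0.833211

SE(ȳ_st) ≈ 0.833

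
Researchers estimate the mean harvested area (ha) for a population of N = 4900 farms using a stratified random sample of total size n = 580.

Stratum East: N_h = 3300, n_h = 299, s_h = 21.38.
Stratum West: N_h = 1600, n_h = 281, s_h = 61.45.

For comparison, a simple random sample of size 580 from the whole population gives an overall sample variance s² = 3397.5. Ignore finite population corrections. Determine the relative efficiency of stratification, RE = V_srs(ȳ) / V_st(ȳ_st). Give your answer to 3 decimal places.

RE ≈ 2.755

V̂(ȳ_st) = Σ W_h² s_h²/n_h, with W_h = N_h/N and N = 4900:
  stratum East: (3300/4900)²·21.38²/299 = 0.693394
  stratum West: (1600/4900)²·61.45²/281 = 1.4328
V_st = 2.12619
V_srs = s²/n = 3397.5/580 = 5.85776
Relative efficiency = V_srs / V_st = 5.85776/2.12619 = 2.7550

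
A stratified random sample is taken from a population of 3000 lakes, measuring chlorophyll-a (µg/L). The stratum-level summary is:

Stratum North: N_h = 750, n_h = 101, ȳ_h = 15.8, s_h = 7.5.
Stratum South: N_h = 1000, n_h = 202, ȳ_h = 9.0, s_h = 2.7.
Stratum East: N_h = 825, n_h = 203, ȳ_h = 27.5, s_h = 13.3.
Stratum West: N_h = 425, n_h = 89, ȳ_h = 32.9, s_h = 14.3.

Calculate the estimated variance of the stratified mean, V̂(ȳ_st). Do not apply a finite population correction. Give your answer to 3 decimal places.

V̂(ȳ_st) = Σ W_h² s_h²/n_h, with W_h = N_h/N and N = 3000:
  stratum North: (750/3000)²·7.5²/101 = 0.0348082
  stratum South: (1000/3000)²·2.7²/202 = 0.0040099
  stratum East: (825/3000)²·13.3²/203 = 0.0658981
  stratum West: (425/3000)²·14.3²/89 = 0.0461124
V̂(ȳ_st) = 0.150828

V̂(ȳ_st) ≈ 0.151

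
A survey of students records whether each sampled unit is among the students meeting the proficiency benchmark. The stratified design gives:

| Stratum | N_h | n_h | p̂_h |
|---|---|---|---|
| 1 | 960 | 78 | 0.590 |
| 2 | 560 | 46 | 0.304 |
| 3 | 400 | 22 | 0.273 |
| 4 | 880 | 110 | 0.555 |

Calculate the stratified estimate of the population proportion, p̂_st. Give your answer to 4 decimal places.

p̂_st ≈ 0.4765

N = 2800; stratum weights W_h = N_h/N.
p̂_st = Σ W_h p̂_h = (960·0.590 + 560·0.304 + 400·0.273 + 880·0.555)/2800 = 0.47651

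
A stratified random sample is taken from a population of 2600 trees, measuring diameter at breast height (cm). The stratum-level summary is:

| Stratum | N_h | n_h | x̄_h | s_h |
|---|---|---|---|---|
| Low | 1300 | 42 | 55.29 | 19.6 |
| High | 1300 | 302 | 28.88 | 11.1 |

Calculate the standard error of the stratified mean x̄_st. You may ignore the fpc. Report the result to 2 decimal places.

V̂(x̄_st) = Σ W_h² s_h²/n_h, with W_h = N_h/N and N = 2600:
  stratum Low: (1300/2600)²·19.6²/42 = 2.28667
  stratum High: (1300/2600)²·11.1²/302 = 0.101995
V̂(x̄_st) = 2.38866
SE(x̄_st) = √2.38866 = 1.54553

SE(x̄_st) ≈ 1.55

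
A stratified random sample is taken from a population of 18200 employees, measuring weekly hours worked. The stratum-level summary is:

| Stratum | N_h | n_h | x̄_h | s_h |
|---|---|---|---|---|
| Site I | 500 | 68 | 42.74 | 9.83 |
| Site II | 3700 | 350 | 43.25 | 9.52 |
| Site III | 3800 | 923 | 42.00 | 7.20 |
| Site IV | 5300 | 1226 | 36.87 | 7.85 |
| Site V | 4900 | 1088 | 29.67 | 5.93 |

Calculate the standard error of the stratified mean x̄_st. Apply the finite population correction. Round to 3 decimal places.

SE(x̄_st) ≈ 0.133

V̂(x̄_st) = Σ W_h² (1 − n_h/N_h) s_h²/n_h, with W_h = N_h/N and N = 18200:
  stratum Site I: (500/18200)²·(1 − 68/500)·9.83²/68 = 0.000926636
  stratum Site II: (3700/18200)²·(1 − 350/3700)·9.52²/350 = 0.00968968
  stratum Site III: (3800/18200)²·(1 − 923/3800)·7.20²/923 = 0.00185372
  stratum Site IV: (5300/18200)²·(1 − 1226/5300)·7.85²/1226 = 0.00327645
  stratum Site V: (4900/18200)²·(1 − 1088/4900)·5.93²/1088 = 0.00182258
V̂(x̄_st) = 0.0175691
SE(x̄_st) = √0.0175691 = 0.132548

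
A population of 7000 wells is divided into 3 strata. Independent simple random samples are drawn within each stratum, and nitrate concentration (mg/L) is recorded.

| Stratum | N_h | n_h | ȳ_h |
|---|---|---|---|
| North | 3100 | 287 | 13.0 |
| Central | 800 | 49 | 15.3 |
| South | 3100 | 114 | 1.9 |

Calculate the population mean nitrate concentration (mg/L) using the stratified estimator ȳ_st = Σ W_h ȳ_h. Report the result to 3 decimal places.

ȳ_st ≈ 8.347

N = Σ N_h = 7000. Stratum weights W_h = N_h/N.
ȳ_st = (3100·13.0 + 800·15.3 + 3100·1.9) / 7000 = 8.34714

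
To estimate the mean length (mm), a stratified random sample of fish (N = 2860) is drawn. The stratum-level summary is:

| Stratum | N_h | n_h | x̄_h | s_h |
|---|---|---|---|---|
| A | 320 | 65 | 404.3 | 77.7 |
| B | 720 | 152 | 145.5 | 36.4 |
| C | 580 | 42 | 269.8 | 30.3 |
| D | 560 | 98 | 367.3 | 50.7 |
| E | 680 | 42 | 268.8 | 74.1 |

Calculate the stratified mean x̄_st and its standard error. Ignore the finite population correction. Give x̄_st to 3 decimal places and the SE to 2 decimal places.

x̄_st ≈ 272.410, SE ≈ 3.32

x̄_st = Σ W_h x̄_h = (320·404.3 + 720·145.5 + 580·269.8 + 560·367.3 + 680·268.8)/2860 = 272.40979
V̂(x̄_st) = Σ W_h² s_h²/n_h, with W_h = N_h/N and N = 2860:
  stratum A: (320/2860)²·77.7²/65 = 1.16278
  stratum B: (720/2860)²·36.4²/152 = 0.552449
  stratum C: (580/2860)²·30.3²/42 = 0.899
  stratum D: (560/2860)²·50.7²/98 = 1.00562
  stratum E: (680/2860)²·74.1²/42 = 7.39048
V̂(x̄_st) = 11.0103
SE(x̄_st) = √11.0103 = 3.31818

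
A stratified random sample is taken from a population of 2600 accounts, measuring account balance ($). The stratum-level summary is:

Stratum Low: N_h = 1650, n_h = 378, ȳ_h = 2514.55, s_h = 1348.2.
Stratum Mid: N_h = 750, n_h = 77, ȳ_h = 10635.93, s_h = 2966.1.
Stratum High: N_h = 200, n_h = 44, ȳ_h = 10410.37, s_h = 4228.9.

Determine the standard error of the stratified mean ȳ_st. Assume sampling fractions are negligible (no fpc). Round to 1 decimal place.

V̂(ȳ_st) = Σ W_h² s_h²/n_h, with W_h = N_h/N and N = 2600:
  stratum Low: (1650/2600)²·1348.2²/378 = 1936.59
  stratum Mid: (750/2600)²·2966.1²/77 = 9507.29
  stratum High: (200/2600)²·4228.9²/44 = 2405
V̂(ȳ_st) = 13848.9
SE(ȳ_st) = √13848.9 = 117.681

SE(ȳ_st) ≈ 117.7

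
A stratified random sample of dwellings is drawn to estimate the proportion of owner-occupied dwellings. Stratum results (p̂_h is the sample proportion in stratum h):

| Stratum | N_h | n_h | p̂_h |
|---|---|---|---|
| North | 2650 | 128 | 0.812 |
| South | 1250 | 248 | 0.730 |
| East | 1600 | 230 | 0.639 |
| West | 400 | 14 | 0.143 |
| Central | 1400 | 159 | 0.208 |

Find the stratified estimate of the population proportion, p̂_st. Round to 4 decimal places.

N = 7300; stratum weights W_h = N_h/N.
p̂_st = Σ W_h p̂_h = (2650·0.812 + 1250·0.730 + 1600·0.639 + 400·0.143 + 1400·0.208)/7300 = 0.60755

p̂_st ≈ 0.6075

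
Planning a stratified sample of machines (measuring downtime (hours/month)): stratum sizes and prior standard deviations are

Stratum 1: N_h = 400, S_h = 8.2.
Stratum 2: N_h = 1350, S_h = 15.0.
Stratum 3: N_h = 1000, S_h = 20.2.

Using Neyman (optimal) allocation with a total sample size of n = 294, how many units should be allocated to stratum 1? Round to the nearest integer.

22

Neyman allocation: n_h = n · N_h S_h / Σ N_i S_i, with n = 294.
  stratum 1: N_h·S_h = 400·8.2 = 3280.00
  stratum 2: N_h·S_h = 1350·15.0 = 20250.00
  stratum 3: N_h·S_h = 1000·20.2 = 20200.00
Σ N_h S_h = 43730.00
n for stratum 1 = 294·3280.00/43730.00 = 22.052 → 22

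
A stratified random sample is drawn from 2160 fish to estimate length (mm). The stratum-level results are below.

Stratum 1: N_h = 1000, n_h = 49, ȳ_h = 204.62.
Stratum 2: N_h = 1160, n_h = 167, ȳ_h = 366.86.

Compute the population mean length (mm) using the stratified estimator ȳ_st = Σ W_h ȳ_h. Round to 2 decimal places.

N = Σ N_h = 2160. Stratum weights W_h = N_h/N.
ȳ_st = (1000·204.62 + 1160·366.86) / 2160 = 291.7489

ȳ_st ≈ 291.75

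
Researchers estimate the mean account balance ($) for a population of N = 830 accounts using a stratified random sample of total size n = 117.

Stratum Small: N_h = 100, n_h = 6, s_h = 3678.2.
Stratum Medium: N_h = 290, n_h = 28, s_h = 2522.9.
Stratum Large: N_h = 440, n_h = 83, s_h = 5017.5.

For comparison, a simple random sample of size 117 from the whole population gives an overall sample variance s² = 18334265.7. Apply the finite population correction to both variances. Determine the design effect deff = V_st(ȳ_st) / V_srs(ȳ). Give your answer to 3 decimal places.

V̂(ȳ_st) = Σ W_h² (1 − n_h/N_h) s_h²/n_h, with W_h = N_h/N and N = 830:
  stratum Small: (100/830)²·(1 − 6/100)·3678.2²/6 = 30767.4
  stratum Medium: (290/830)²·(1 − 28/290)·2522.9²/28 = 25071.8
  stratum Large: (440/830)²·(1 − 83/440)·5017.5²/83 = 69161
V_st = 125000
V_srs = (1 − 117/830)·18334265.7/117 = 134614
deff = V_st / V_srs = 125000/134614 = 0.9286

deff ≈ 0.929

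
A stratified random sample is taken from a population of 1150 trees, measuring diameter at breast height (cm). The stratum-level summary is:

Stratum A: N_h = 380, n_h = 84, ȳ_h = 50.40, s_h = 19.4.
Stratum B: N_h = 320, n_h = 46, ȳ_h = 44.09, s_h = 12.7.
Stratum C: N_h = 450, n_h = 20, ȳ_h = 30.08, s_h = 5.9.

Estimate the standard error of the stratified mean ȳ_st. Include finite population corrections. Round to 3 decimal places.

SE(ȳ_st) ≈ 0.932

V̂(ȳ_st) = Σ W_h² (1 − n_h/N_h) s_h²/n_h, with W_h = N_h/N and N = 1150:
  stratum A: (380/1150)²·(1 − 84/380)·19.4²/84 = 0.381069
  stratum B: (320/1150)²·(1 − 46/320)·12.7²/46 = 0.232463
  stratum C: (450/1150)²·(1 − 20/450)·5.9²/20 = 0.254659
V̂(ȳ_st) = 0.868192
SE(ȳ_st) = √0.868192 = 0.931768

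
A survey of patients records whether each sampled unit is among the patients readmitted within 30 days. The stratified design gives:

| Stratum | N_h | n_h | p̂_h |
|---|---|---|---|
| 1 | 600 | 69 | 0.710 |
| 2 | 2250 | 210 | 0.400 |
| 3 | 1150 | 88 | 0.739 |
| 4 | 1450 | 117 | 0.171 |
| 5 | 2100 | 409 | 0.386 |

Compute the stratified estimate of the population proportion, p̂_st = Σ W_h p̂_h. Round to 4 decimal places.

N = 7550; stratum weights W_h = N_h/N.
p̂_st = Σ W_h p̂_h = (600·0.710 + 2250·0.400 + 1150·0.739 + 1450·0.171 + 2100·0.386)/7550 = 0.42840

p̂_st ≈ 0.4284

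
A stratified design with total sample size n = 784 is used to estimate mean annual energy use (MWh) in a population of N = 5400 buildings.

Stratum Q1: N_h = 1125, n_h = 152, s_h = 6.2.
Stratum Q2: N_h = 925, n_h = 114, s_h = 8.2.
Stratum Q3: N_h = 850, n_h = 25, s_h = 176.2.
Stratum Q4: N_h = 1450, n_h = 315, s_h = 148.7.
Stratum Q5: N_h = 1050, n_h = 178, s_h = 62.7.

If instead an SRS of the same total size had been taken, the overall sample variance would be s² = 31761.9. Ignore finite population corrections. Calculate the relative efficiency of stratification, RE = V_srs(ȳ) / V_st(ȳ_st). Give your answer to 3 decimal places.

RE ≈ 1.104

V̂(ȳ_st) = Σ W_h² s_h²/n_h, with W_h = N_h/N and N = 5400:
  stratum Q1: (1125/5400)²·6.2²/152 = 0.0109763
  stratum Q2: (925/5400)²·8.2²/114 = 0.0173069
  stratum Q3: (850/5400)²·176.2²/25 = 30.7696
  stratum Q4: (1450/5400)²·148.7²/315 = 5.06127
  stratum Q5: (1050/5400)²·62.7²/178 = 0.835038
V_st = 36.6942
V_srs = s²/n = 31761.9/784 = 40.5126
Relative efficiency = V_srs / V_st = 40.5126/36.6942 = 1.1041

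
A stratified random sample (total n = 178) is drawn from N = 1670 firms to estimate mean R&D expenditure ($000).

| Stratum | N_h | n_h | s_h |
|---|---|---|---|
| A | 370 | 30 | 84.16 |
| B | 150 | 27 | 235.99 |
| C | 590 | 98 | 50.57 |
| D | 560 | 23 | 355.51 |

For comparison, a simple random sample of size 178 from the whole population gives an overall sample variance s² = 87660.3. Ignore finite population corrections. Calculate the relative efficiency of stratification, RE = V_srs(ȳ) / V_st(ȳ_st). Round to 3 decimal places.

RE ≈ 0.758

V̂(ȳ_st) = Σ W_h² s_h²/n_h, with W_h = N_h/N and N = 1670:
  stratum A: (370/1670)²·84.16²/30 = 11.5894
  stratum B: (150/1670)²·235.99²/27 = 16.6408
  stratum C: (590/1670)²·50.57²/98 = 3.2571
  stratum D: (560/1670)²·355.51²/23 = 617.901
V_st = 649.388
V_srs = s²/n = 87660.3/178 = 492.474
Relative efficiency = V_srs / V_st = 492.474/649.388 = 0.7584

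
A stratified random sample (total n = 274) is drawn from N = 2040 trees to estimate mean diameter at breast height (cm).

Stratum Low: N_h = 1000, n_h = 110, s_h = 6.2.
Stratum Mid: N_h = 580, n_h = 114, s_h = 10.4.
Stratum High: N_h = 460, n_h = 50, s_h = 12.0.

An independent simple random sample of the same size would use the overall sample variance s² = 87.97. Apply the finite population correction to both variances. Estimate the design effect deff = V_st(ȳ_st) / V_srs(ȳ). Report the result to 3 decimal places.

V̂(ȳ_st) = Σ W_h² (1 − n_h/N_h) s_h²/n_h, with W_h = N_h/N and N = 2040:
  stratum Low: (1000/2040)²·(1 − 110/1000)·6.2²/110 = 0.0747344
  stratum Mid: (580/2040)²·(1 − 114/580)·10.4²/114 = 0.0616191
  stratum High: (460/2040)²·(1 − 50/460)·12.0²/50 = 0.130519
V_st = 0.266873
V_srs = (1 − 274/2040)·87.97/274 = 0.277936
deff = V_st / V_srs = 0.266873/0.277936 = 0.9602

deff ≈ 0.960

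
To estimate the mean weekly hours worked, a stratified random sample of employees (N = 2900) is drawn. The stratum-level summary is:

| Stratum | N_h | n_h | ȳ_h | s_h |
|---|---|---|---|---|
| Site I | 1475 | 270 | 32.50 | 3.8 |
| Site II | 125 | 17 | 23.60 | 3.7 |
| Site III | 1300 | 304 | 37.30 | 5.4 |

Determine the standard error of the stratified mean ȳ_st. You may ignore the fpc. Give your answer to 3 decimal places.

SE(ȳ_st) ≈ 0.186

V̂(ȳ_st) = Σ W_h² s_h²/n_h, with W_h = N_h/N and N = 2900:
  stratum Site I: (1475/2900)²·3.8²/270 = 0.0138354
  stratum Site II: (125/2900)²·3.7²/17 = 0.00149616
  stratum Site III: (1300/2900)²·5.4²/304 = 0.0192755
V̂(ȳ_st) = 0.034607
SE(ȳ_st) = √0.034607 = 0.18603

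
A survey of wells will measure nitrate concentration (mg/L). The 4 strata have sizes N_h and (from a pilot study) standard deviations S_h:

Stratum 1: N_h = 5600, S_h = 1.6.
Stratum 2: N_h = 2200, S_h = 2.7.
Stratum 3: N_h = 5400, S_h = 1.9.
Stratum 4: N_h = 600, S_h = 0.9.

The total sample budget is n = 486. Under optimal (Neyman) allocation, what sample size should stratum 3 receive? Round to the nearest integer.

Neyman allocation: n_h = n · N_h S_h / Σ N_i S_i, with n = 486.
  stratum 1: N_h·S_h = 5600·1.6 = 8960.00
  stratum 2: N_h·S_h = 2200·2.7 = 5940.00
  stratum 3: N_h·S_h = 5400·1.9 = 10260.00
  stratum 4: N_h·S_h = 600·0.9 = 540.00
Σ N_h S_h = 25700.00
n for stratum 3 = 486·10260.00/25700.00 = 194.022 → 194

194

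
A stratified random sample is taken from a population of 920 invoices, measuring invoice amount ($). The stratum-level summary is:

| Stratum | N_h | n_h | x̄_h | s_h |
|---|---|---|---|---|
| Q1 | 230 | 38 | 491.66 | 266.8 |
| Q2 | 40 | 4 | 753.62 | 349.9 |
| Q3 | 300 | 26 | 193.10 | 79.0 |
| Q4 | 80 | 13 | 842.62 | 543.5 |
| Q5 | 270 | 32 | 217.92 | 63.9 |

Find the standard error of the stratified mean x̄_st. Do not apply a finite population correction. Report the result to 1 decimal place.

SE(x̄_st) ≈ 19.6

V̂(x̄_st) = Σ W_h² s_h²/n_h, with W_h = N_h/N and N = 920:
  stratum Q1: (230/920)²·266.8²/38 = 117.076
  stratum Q2: (40/920)²·349.9²/4 = 57.8592
  stratum Q3: (300/920)²·79.0²/26 = 25.5239
  stratum Q4: (80/920)²·543.5²/13 = 171.815
  stratum Q5: (270/920)²·63.9²/32 = 10.9901
V̂(x̄_st) = 383.264
SE(x̄_st) = √383.264 = 19.5771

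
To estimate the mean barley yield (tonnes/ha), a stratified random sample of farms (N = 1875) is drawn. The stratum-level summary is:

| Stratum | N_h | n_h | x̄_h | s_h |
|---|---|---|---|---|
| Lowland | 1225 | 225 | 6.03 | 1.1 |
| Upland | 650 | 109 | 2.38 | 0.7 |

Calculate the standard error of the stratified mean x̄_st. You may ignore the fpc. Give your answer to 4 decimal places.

SE(x̄_st) ≈ 0.0533

V̂(x̄_st) = Σ W_h² s_h²/n_h, with W_h = N_h/N and N = 1875:
  stratum Lowland: (1225/1875)²·1.1²/225 = 0.00229547
  stratum Upland: (650/1875)²·0.7²/109 = 0.000540249
V̂(x̄_st) = 0.00283572
SE(x̄_st) = √0.00283572 = 0.0532515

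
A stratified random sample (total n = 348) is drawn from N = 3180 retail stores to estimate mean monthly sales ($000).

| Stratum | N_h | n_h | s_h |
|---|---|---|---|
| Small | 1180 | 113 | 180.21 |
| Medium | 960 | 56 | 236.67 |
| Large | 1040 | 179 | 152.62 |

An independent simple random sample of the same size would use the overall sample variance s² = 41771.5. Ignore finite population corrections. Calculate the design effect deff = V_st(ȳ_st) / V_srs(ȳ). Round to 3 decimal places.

deff ≈ 1.205

V̂(ȳ_st) = Σ W_h² s_h²/n_h, with W_h = N_h/N and N = 3180:
  stratum Small: (1180/3180)²·180.21²/113 = 39.5721
  stratum Medium: (960/3180)²·236.67²/56 = 91.1563
  stratum Large: (1040/3180)²·152.62²/179 = 13.9182
V_st = 144.647
V_srs = s²/n = 41771.5/348 = 120.033
deff = V_st / V_srs = 144.647/120.033 = 1.2051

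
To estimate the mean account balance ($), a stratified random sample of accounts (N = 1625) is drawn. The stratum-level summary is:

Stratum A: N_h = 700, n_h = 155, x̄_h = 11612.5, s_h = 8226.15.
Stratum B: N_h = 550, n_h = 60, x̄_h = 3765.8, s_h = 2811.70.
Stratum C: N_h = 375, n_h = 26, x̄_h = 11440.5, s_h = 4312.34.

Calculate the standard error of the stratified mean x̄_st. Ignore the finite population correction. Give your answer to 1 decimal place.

SE(x̄_st) ≈ 366.3

V̂(x̄_st) = Σ W_h² s_h²/n_h, with W_h = N_h/N and N = 1625:
  stratum A: (700/1625)²·8226.15²/155 = 81012.3
  stratum B: (550/1625)²·2811.70²/60 = 15094
  stratum C: (375/1625)²·4312.34²/26 = 38089.8
V̂(x̄_st) = 134196
SE(x̄_st) = √134196 = 366.328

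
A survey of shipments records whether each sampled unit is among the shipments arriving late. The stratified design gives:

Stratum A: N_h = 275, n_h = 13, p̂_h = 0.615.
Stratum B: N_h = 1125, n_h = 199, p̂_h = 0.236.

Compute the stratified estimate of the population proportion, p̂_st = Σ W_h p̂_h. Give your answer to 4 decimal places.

N = 1400; stratum weights W_h = N_h/N.
p̂_st = Σ W_h p̂_h = (275·0.615 + 1125·0.236)/1400 = 0.31045

p̂_st ≈ 0.3104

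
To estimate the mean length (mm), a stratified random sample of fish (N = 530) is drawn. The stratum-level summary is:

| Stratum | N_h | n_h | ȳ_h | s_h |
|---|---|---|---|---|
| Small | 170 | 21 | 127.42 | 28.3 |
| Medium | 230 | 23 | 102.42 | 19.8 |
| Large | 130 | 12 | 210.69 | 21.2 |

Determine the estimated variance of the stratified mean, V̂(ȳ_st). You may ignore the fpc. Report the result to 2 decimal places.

V̂(ȳ_st) ≈ 9.39

V̂(ȳ_st) = Σ W_h² s_h²/n_h, with W_h = N_h/N and N = 530:
  stratum Small: (170/530)²·28.3²/21 = 3.92374
  stratum Medium: (230/530)²·19.8²/23 = 3.21001
  stratum Large: (130/530)²·21.2²/12 = 2.25333
V̂(ȳ_st) = 9.38708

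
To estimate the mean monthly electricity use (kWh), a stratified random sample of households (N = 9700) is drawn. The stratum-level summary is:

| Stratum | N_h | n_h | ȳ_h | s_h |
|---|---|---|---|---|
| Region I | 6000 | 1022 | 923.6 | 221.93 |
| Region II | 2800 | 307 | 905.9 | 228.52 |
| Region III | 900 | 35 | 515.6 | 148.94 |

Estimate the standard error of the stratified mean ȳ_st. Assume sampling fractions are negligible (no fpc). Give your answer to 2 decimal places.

V̂(ȳ_st) = Σ W_h² s_h²/n_h, with W_h = N_h/N and N = 9700:
  stratum Region I: (6000/9700)²·221.93²/1022 = 18.4391
  stratum Region II: (2800/9700)²·228.52²/307 = 14.1737
  stratum Region III: (900/9700)²·148.94²/35 = 5.45627
V̂(ȳ_st) = 38.0691
SE(ȳ_st) = √38.0691 = 6.17001

SE(ȳ_st) ≈ 6.17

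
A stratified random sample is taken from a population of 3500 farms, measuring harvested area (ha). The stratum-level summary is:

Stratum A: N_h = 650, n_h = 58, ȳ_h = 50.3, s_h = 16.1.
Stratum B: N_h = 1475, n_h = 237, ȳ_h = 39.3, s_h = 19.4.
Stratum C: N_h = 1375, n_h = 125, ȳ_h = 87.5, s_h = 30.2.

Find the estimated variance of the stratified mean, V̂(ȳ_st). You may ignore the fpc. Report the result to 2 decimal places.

V̂(ȳ_st) ≈ 1.56

V̂(ȳ_st) = Σ W_h² s_h²/n_h, with W_h = N_h/N and N = 3500:
  stratum A: (650/3500)²·16.1²/58 = 0.15414
  stratum B: (1475/3500)²·19.4²/237 = 0.282035
  stratum C: (1375/3500)²·30.2²/125 = 1.12609
V̂(ȳ_st) = 1.56226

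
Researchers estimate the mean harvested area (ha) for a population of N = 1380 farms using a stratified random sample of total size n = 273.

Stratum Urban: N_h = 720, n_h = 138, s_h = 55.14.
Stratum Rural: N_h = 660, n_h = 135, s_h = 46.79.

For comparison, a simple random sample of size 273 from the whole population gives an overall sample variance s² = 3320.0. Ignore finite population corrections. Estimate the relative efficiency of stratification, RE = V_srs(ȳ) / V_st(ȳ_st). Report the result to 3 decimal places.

V̂(ȳ_st) = Σ W_h² s_h²/n_h, with W_h = N_h/N and N = 1380:
  stratum Urban: (720/1380)²·55.14²/138 = 5.99738
  stratum Rural: (660/1380)²·46.79²/135 = 3.70939
V_st = 9.70676
V_srs = s²/n = 3320.0/273 = 12.1612
Relative efficiency = V_srs / V_st = 12.1612/9.70676 = 1.2529

RE ≈ 1.253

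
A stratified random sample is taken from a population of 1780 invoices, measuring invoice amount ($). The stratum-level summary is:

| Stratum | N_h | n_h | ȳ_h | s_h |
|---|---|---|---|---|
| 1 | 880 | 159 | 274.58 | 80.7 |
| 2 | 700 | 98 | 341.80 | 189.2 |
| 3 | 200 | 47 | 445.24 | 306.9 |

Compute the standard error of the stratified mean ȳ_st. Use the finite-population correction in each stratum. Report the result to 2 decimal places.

SE(ȳ_st) ≈ 8.73

V̂(ȳ_st) = Σ W_h² (1 − n_h/N_h) s_h²/n_h, with W_h = N_h/N and N = 1780:
  stratum 1: (880/1780)²·(1 − 159/880)·80.7²/159 = 8.20215
  stratum 2: (700/1780)²·(1 − 98/700)·189.2²/98 = 48.5815
  stratum 3: (200/1780)²·(1 − 47/200)·306.9²/47 = 19.3543
V̂(ȳ_st) = 76.1379
SE(ȳ_st) = √76.1379 = 8.7257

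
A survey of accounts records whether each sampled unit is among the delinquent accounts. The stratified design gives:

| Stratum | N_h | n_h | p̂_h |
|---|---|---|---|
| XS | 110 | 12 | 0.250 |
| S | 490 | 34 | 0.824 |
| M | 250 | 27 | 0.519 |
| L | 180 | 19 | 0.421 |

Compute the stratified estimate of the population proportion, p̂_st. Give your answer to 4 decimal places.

p̂_st ≈ 0.6182

N = 1030; stratum weights W_h = N_h/N.
p̂_st = Σ W_h p̂_h = (110·0.250 + 490·0.824 + 250·0.519 + 180·0.421)/1030 = 0.61824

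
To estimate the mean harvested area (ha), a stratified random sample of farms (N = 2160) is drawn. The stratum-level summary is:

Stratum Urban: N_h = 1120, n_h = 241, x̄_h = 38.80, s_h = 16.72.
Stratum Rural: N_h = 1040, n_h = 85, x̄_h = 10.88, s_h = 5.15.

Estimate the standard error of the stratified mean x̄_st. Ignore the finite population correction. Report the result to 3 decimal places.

V̂(x̄_st) = Σ W_h² s_h²/n_h, with W_h = N_h/N and N = 2160:
  stratum Urban: (1120/2160)²·16.72²/241 = 0.311878
  stratum Rural: (1040/2160)²·5.15²/85 = 0.072336
V̂(x̄_st) = 0.384214
SE(x̄_st) = √0.384214 = 0.61985

SE(x̄_st) ≈ 0.620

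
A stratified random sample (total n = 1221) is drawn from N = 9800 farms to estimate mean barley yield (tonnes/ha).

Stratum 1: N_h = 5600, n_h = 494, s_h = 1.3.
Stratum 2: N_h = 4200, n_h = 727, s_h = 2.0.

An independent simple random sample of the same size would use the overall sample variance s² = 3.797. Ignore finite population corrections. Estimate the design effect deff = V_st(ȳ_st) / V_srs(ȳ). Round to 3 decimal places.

deff ≈ 0.684

V̂(ȳ_st) = Σ W_h² s_h²/n_h, with W_h = N_h/N and N = 9800:
  stratum 1: (5600/9800)²·1.3²/494 = 0.00111708
  stratum 2: (4200/9800)²·2.0²/727 = 0.00101058
V_st = 0.00212766
V_srs = s²/n = 3.797/1221 = 0.00310975
deff = V_st / V_srs = 0.00212766/0.00310975 = 0.6842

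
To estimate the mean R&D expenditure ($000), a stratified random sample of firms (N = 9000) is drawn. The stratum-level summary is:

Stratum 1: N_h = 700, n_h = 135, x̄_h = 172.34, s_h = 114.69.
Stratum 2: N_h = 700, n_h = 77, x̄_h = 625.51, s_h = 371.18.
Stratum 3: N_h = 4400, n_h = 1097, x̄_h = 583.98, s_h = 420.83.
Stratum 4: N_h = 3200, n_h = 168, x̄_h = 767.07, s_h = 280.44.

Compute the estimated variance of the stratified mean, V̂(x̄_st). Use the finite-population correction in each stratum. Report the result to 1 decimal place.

V̂(x̄_st) = Σ W_h² (1 − n_h/N_h) s_h²/n_h, with W_h = N_h/N and N = 9000:
  stratum 1: (700/9000)²·(1 − 135/700)·114.69²/135 = 0.47575
  stratum 2: (700/9000)²·(1 − 77/700)·371.18²/77 = 9.6334
  stratum 3: (4400/9000)²·(1 − 1097/4400)·420.83²/1097 = 28.9656
  stratum 4: (3200/9000)²·(1 − 168/3200)·280.44²/168 = 56.0744
V̂(x̄_st) = 95.1492

V̂(x̄_st) ≈ 95.1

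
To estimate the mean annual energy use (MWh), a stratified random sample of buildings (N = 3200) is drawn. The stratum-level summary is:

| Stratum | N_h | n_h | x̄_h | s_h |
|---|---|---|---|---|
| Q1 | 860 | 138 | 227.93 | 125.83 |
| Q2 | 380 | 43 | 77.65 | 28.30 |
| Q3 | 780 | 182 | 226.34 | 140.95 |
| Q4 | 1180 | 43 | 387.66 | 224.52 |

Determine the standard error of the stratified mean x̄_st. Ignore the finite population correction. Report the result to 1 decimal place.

V̂(x̄_st) = Σ W_h² s_h²/n_h, with W_h = N_h/N and N = 3200:
  stratum Q1: (860/3200)²·125.83²/138 = 8.28679
  stratum Q2: (380/3200)²·28.30²/43 = 0.262647
  stratum Q3: (780/3200)²·140.95²/182 = 6.48557
  stratum Q4: (1180/3200)²·224.52²/43 = 159.406
V̂(x̄_st) = 174.441
SE(x̄_st) = √174.441 = 13.2076

SE(x̄_st) ≈ 13.2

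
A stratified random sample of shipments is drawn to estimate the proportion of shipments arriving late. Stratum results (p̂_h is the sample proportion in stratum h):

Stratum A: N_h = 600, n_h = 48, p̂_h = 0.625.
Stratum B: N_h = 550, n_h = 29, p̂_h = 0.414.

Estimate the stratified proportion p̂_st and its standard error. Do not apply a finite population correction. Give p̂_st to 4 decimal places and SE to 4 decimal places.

p̂_st ≈ 0.5241, SE ≈ 0.0578

N = 1150; stratum weights W_h = N_h/N.
p̂_st = Σ W_h p̂_h = (600·0.625 + 550·0.414)/1150 = 0.52409
V̂(p̂_st) = Σ W_h² p̂_h(1−p̂_h)/(n_h−1):
  stratum A: (600/1150)²·0.625·0.375/47 = 0.00135744
  stratum B: (550/1150)²·0.414·0.586/28 = 0.00198184
V̂(p̂_st) = 0.00333928; SE = √V̂ = 0.0577865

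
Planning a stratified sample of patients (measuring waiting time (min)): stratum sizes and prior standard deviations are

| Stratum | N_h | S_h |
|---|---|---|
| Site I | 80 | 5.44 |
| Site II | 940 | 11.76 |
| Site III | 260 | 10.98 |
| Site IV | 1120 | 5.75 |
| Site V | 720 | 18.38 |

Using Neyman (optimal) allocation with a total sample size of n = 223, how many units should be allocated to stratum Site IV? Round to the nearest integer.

Neyman allocation: n_h = n · N_h S_h / Σ N_i S_i, with n = 223.
  stratum Site I: N_h·S_h = 80·5.44 = 435.20
  stratum Site II: N_h·S_h = 940·11.76 = 11054.40
  stratum Site III: N_h·S_h = 260·10.98 = 2854.80
  stratum Site IV: N_h·S_h = 1120·5.75 = 6440.00
  stratum Site V: N_h·S_h = 720·18.38 = 13233.60
Σ N_h S_h = 34018.00
n for stratum Site IV = 223·6440.00/34018.00 = 42.216 → 42

42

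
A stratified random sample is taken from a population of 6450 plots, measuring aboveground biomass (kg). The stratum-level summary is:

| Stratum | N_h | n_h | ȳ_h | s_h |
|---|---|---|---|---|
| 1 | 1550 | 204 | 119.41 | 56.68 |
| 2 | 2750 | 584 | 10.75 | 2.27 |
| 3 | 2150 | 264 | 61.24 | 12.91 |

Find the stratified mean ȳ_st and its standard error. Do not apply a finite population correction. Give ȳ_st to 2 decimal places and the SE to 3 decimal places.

ȳ_st = Σ W_h ȳ_h = (1550·119.41 + 2750·10.75 + 2150·61.24)/6450 = 53.69209
V̂(ȳ_st) = Σ W_h² s_h²/n_h, with W_h = N_h/N and N = 6450:
  stratum 1: (1550/6450)²·56.68²/204 = 0.909439
  stratum 2: (2750/6450)²·2.27²/584 = 0.00160393
  stratum 3: (2150/6450)²·12.91²/264 = 0.0701465
V̂(ȳ_st) = 0.981189
SE(ȳ_st) = √0.981189 = 0.99055

ȳ_st ≈ 53.69, SE ≈ 0.991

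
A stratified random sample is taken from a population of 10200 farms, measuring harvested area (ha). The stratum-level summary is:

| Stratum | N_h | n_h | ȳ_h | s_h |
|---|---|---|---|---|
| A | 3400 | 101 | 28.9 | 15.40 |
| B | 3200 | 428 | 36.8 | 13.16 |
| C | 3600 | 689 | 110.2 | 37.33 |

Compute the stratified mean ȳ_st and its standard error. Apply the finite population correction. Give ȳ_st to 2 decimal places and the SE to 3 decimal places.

ȳ_st ≈ 60.07, SE ≈ 0.701

ȳ_st = Σ W_h ȳ_h = (3400·28.9 + 3200·36.8 + 3600·110.2)/10200 = 60.07255
V̂(ȳ_st) = Σ W_h² (1 − n_h/N_h) s_h²/n_h, with W_h = N_h/N and N = 10200:
  stratum A: (3400/10200)²·(1 − 101/3400)·15.40²/101 = 0.253152
  stratum B: (3200/10200)²·(1 − 428/3200)·13.16²/428 = 0.0344993
  stratum C: (3600/10200)²·(1 − 689/3600)·37.33²/689 = 0.203723
V̂(ȳ_st) = 0.491375
SE(ȳ_st) = √0.491375 = 0.700981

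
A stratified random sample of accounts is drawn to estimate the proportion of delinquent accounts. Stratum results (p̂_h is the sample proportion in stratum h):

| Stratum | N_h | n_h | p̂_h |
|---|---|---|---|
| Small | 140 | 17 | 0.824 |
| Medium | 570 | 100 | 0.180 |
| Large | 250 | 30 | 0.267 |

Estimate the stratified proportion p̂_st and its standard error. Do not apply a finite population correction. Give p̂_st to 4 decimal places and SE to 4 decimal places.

N = 960; stratum weights W_h = N_h/N.
p̂_st = Σ W_h p̂_h = (140·0.824 + 570·0.180 + 250·0.267)/960 = 0.29657
V̂(p̂_st) = Σ W_h² p̂_h(1−p̂_h)/(n_h−1):
  stratum Small: (140/960)²·0.824·0.176/16 = 0.000192767
  stratum Medium: (570/960)²·0.180·0.820/99 = 0.000525604
  stratum Large: (250/960)²·0.267·0.733/29 = 0.000457672
V̂(p̂_st) = 0.00117604; SE = √V̂ = 0.0342935

p̂_st ≈ 0.2966, SE ≈ 0.0343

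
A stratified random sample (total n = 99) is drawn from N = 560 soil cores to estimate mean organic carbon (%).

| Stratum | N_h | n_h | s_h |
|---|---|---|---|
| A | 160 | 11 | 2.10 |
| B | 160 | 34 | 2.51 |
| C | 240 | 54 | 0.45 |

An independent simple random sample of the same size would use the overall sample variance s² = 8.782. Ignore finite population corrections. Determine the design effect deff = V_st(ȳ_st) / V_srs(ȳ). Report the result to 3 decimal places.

V̂(ȳ_st) = Σ W_h² s_h²/n_h, with W_h = N_h/N and N = 560:
  stratum A: (160/560)²·2.10²/11 = 0.0327273
  stratum B: (160/560)²·2.51²/34 = 0.0151263
  stratum C: (240/560)²·0.45²/54 = 0.000688776
V_st = 0.0485423
V_srs = s²/n = 8.782/99 = 0.0887071
deff = V_st / V_srs = 0.0485423/0.0887071 = 0.5472

deff ≈ 0.547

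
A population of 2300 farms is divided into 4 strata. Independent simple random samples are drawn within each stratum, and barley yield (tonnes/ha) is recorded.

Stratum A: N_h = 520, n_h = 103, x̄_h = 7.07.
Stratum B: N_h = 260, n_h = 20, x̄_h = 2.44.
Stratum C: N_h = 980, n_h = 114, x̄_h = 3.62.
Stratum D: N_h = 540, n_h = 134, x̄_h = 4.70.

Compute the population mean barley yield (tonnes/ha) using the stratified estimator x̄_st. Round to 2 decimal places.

N = Σ N_h = 2300. Stratum weights W_h = N_h/N.
x̄_st = (520·7.07 + 260·2.44 + 980·3.62 + 540·4.70) / 2300 = 4.5202

x̄_st ≈ 4.52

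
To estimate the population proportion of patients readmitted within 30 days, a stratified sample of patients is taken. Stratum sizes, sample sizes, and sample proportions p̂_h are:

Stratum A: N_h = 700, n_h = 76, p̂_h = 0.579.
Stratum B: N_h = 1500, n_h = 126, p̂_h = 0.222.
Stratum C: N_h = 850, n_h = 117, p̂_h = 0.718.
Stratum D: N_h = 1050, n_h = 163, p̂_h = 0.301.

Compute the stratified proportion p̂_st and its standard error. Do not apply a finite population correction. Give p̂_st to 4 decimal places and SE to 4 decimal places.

N = 4100; stratum weights W_h = N_h/N.
p̂_st = Σ W_h p̂_h = (700·0.579 + 1500·0.222 + 850·0.718 + 1050·0.301)/4100 = 0.40601
V̂(p̂_st) = Σ W_h² p̂_h(1−p̂_h)/(n_h−1):
  stratum A: (700/4100)²·0.579·0.421/75 = 9.47388e-05
  stratum B: (1500/4100)²·0.222·0.778/125 = 0.000184943
  stratum C: (850/4100)²·0.718·0.282/116 = 7.50215e-05
  stratum D: (1050/4100)²·0.301·0.699/162 = 8.51804e-05
V̂(p̂_st) = 0.000439883; SE = √V̂ = 0.0209734

p̂_st ≈ 0.4060, SE ≈ 0.0210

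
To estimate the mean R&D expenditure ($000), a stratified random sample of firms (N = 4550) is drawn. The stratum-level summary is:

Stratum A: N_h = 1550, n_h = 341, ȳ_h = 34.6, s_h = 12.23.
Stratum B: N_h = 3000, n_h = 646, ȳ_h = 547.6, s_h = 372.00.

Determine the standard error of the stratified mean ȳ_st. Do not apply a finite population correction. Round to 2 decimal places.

V̂(ȳ_st) = Σ W_h² s_h²/n_h, with W_h = N_h/N and N = 4550:
  stratum A: (1550/4550)²·12.23²/341 = 0.0509025
  stratum B: (3000/4550)²·372.00²/646 = 93.1265
V̂(ȳ_st) = 93.1774
SE(ȳ_st) = √93.1774 = 9.65284

SE(ȳ_st) ≈ 9.65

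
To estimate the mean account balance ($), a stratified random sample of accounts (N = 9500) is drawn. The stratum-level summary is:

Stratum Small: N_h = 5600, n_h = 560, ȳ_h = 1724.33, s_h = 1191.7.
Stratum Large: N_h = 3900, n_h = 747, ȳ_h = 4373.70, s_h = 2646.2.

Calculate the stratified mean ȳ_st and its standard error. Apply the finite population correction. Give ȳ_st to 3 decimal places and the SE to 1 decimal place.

ȳ_st = Σ W_h ȳ_h = (5600·1724.33 + 3900·4373.70)/9500 = 2811.96611
V̂(ȳ_st) = Σ W_h² (1 − n_h/N_h) s_h²/n_h, with W_h = N_h/N and N = 9500:
  stratum Small: (5600/9500)²·(1 − 560/5600)·1191.7²/560 = 793.08
  stratum Large: (3900/9500)²·(1 − 747/3900)·2646.2²/747 = 1277.22
V̂(ȳ_st) = 2070.3
SE(ȳ_st) = √2070.3 = 45.5006

ȳ_st ≈ 2811.966, SE ≈ 45.5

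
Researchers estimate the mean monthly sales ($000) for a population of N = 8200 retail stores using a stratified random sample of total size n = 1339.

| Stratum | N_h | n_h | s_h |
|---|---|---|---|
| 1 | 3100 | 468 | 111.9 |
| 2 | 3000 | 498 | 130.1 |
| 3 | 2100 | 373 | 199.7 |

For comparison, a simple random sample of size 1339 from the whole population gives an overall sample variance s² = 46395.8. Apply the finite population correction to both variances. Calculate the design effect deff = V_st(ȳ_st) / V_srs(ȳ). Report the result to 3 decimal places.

deff ≈ 0.442

V̂(ȳ_st) = Σ W_h² (1 − n_h/N_h) s_h²/n_h, with W_h = N_h/N and N = 8200:
  stratum 1: (3100/8200)²·(1 − 468/3100)·111.9²/468 = 3.24664
  stratum 2: (3000/8200)²·(1 − 498/3000)·130.1²/498 = 3.79408
  stratum 3: (2100/8200)²·(1 − 373/2100)·199.7²/373 = 5.76675
V_st = 12.8075
V_srs = (1 − 1339/8200)·46395.8/1339 = 28.9916
deff = V_st / V_srs = 12.8075/28.9916 = 0.4418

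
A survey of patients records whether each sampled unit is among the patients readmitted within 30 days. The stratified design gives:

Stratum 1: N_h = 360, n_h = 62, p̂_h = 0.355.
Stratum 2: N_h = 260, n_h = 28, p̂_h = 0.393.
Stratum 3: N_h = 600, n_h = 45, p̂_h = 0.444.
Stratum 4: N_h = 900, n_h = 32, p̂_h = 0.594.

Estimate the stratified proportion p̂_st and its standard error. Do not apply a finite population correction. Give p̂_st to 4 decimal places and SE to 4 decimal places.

N = 2120; stratum weights W_h = N_h/N.
p̂_st = Σ W_h p̂_h = (360·0.355 + 260·0.393 + 600·0.444 + 900·0.594)/2120 = 0.48631
V̂(p̂_st) = Σ W_h² p̂_h(1−p̂_h)/(n_h−1):
  stratum 1: (360/2120)²·0.355·0.645/61 = 0.000108241
  stratum 2: (260/2120)²·0.393·0.607/27 = 0.00013289
  stratum 3: (600/2120)²·0.444·0.556/44 = 0.000449403
  stratum 4: (900/2120)²·0.594·0.406/31 = 0.00140205
V̂(p̂_st) = 0.00209259; SE = √V̂ = 0.0457448

p̂_st ≈ 0.4863, SE ≈ 0.0457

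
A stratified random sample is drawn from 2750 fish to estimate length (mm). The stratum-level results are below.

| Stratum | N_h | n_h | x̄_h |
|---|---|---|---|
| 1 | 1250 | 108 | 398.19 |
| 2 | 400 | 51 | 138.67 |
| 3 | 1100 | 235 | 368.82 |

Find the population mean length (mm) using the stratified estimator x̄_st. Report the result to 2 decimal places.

N = Σ N_h = 2750. Stratum weights W_h = N_h/N.
x̄_st = (1250·398.19 + 400·138.67 + 1100·368.82) / 2750 = 348.6936

x̄_st ≈ 348.69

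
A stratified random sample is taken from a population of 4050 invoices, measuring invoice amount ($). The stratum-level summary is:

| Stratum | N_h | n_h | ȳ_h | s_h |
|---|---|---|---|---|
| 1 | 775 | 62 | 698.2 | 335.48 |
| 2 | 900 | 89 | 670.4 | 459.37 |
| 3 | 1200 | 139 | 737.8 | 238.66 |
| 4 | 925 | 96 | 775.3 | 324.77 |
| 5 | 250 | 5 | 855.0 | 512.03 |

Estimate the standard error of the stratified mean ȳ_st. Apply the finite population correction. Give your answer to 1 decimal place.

SE(ȳ_st) ≈ 21.1

V̂(ȳ_st) = Σ W_h² (1 − n_h/N_h) s_h²/n_h, with W_h = N_h/N and N = 4050:
  stratum 1: (775/4050)²·(1 − 62/775)·335.48²/62 = 61.1537
  stratum 2: (900/4050)²·(1 − 89/900)·459.37²/89 = 105.509
  stratum 3: (1200/4050)²·(1 − 139/1200)·238.66²/139 = 31.8076
  stratum 4: (925/4050)²·(1 − 96/925)·324.77²/96 = 51.3649
  stratum 5: (250/4050)²·(1 − 5/250)·512.03²/5 = 195.802
V̂(ȳ_st) = 445.637
SE(ȳ_st) = √445.637 = 21.1101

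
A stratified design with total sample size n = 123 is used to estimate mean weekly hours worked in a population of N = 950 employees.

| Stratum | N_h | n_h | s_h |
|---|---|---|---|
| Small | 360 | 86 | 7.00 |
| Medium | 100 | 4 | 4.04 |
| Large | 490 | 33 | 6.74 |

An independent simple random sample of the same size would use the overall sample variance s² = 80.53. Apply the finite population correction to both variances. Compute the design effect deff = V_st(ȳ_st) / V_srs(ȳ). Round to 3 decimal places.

V̂(ȳ_st) = Σ W_h² (1 − n_h/N_h) s_h²/n_h, with W_h = N_h/N and N = 950:
  stratum Small: (360/950)²·(1 − 86/360)·7.00²/86 = 0.0622735
  stratum Medium: (100/950)²·(1 − 4/100)·4.04²/4 = 0.0434037
  stratum Large: (490/950)²·(1 − 33/490)·6.74²/33 = 0.341563
V_st = 0.44724
V_srs = (1 − 123/950)·80.53/123 = 0.569947
deff = V_st / V_srs = 0.44724/0.569947 = 0.7847

deff ≈ 0.785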